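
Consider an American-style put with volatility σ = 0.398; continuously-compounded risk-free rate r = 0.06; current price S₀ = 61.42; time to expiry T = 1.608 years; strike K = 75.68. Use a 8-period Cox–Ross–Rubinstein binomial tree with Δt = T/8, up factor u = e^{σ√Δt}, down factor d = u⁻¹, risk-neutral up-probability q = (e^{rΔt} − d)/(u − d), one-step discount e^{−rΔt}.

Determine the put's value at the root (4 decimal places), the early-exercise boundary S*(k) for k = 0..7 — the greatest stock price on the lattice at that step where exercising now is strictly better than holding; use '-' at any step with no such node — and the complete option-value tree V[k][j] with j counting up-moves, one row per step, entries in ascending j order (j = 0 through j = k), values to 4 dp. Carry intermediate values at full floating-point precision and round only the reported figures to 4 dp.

price = 18.7935
boundary = - - 42.9856 35.9608 42.9856 51.3826 42.9856 51.3826
tree:
18.7935
25.1698 12.6050
32.6944 17.9411 7.3487
39.7192 24.6891 11.3436 3.3618
45.5960 32.6944 16.9467 5.7774 0.9241
50.5124 39.7192 24.2974 9.6955 1.8316 0.0000
54.6253 45.5960 32.6944 15.7377 3.6302 0.0000 0.0000
58.0661 50.5124 39.7192 24.2974 7.1949 0.0000 0.0000 0.0000
60.9446 54.6253 45.5960 32.6944 14.2600 0.0000 0.0000 0.0000 0.0000

params: Δt=0.20100 u=1.19535 d=0.83658 q=0.48933 e^(-rΔt)=0.98801
t_8 payoffs: 60.9446 54.6253 45.5960 32.6944 14.2600 0.0000 0.0000 0.0000 0.0000
t_7: node(7,0) S=17.6139 payoff=58.0661 vs cont=57.1589 → 58.0661 [stop]  node(7,1) S=25.1676 payoff=50.5124 vs cont=49.6052 → 50.5124 [stop]  node(7,2) S=35.9608 payoff=39.7192 vs cont=38.8120 → 39.7192 [stop]  node(7,3) S=51.3826 payoff=24.2974 vs cont=23.3902 → 24.2974 [stop]  node(7,4) S=73.4181 payoff=2.2619 vs cont=7.1949 → 7.1949 [wait]  node(7,5) S=104.9036 payoff=0.0000 vs cont=0.0000 → 0.0000 [wait]  node(7,6) S=149.8916 payoff=0.0000 vs cont=0.0000 → 0.0000 [wait]  node(7,7) S=214.1729 payoff=0.0000 vs cont=0.0000 → 0.0000 [wait]  ⇒ S*(7)=51.3826
t_6: node(6,0) S=21.0547 payoff=54.6253 vs cont=53.7181 → 54.6253 [stop]  node(6,1) S=30.0840 payoff=45.5960 vs cont=44.6888 → 45.5960 [stop]  node(6,2) S=42.9856 payoff=32.6944 vs cont=31.7872 → 32.6944 [stop]  node(6,3) S=61.4200 payoff=14.2600 vs cont=15.7377 → 15.7377 [wait]  node(6,4) S=87.7600 payoff=0.0000 vs cont=3.6302 → 3.6302 [wait]  node(6,5) S=125.3961 payoff=0.0000 vs cont=0.0000 → 0.0000 [wait]  node(6,6) S=179.1723 payoff=0.0000 vs cont=0.0000 → 0.0000 [wait]  ⇒ S*(6)=42.9856
t_5: node(5,0) S=25.1676 payoff=50.5124 vs cont=49.6052 → 50.5124 [stop]  node(5,1) S=35.9608 payoff=39.7192 vs cont=38.8120 → 39.7192 [stop]  node(5,2) S=51.3826 payoff=24.2974 vs cont=24.1046 → 24.2974 [stop]  node(5,3) S=73.4181 payoff=2.2619 vs cont=9.6955 → 9.6955 [wait]  node(5,4) S=104.9036 payoff=0.0000 vs cont=1.8316 → 1.8316 [wait]  node(5,5) S=149.8916 payoff=0.0000 vs cont=0.0000 → 0.0000 [wait]  ⇒ S*(5)=51.3826
t_4: node(4,0) S=30.0840 payoff=45.5960 vs cont=44.6888 → 45.5960 [stop]  node(4,1) S=42.9856 payoff=32.6944 vs cont=31.7872 → 32.6944 [stop]  node(4,2) S=61.4200 payoff=14.2600 vs cont=16.9467 → 16.9467 [wait]  node(4,3) S=87.7600 payoff=0.0000 vs cont=5.7774 → 5.7774 [wait]  node(4,4) S=125.3961 payoff=0.0000 vs cont=0.9241 → 0.9241 [wait]  ⇒ S*(4)=42.9856
t_3: node(3,0) S=35.9608 payoff=39.7192 vs cont=38.8120 → 39.7192 [stop]  node(3,1) S=51.3826 payoff=24.2974 vs cont=24.6891 → 24.6891 [wait]  node(3,2) S=73.4181 payoff=2.2619 vs cont=11.3436 → 11.3436 [wait]  node(3,3) S=104.9036 payoff=0.0000 vs cont=3.3618 → 3.3618 [wait]  ⇒ S*(3)=35.9608
t_2: node(2,0) S=42.9856 payoff=32.6944 vs cont=31.9766 → 32.6944 [stop]  node(2,1) S=61.4200 payoff=14.2600 vs cont=17.9411 → 17.9411 [wait]  node(2,2) S=87.7600 payoff=0.0000 vs cont=7.3487 → 7.3487 [wait]  ⇒ S*(2)=42.9856
t_1: node(1,0) S=51.3826 payoff=24.2974 vs cont=25.1698 → 25.1698 [wait]  node(1,1) S=73.4181 payoff=2.2619 vs cont=12.6050 → 12.6050 [wait]  ⇒ S*(1)=-
t_0: node(0,0) S=61.4200 payoff=14.2600 vs cont=18.7935 → 18.7935 [wait]  ⇒ S*(0)=-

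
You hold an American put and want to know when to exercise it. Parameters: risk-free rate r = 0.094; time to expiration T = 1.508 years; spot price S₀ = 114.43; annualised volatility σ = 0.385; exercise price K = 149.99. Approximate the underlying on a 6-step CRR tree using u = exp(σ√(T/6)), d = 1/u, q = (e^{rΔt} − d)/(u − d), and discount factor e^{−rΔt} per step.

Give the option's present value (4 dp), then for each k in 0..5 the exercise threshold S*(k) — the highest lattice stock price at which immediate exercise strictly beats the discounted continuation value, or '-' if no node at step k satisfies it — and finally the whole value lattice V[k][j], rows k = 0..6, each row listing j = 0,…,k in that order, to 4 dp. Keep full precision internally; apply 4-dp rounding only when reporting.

params: Δt=0.25133 u=1.21290 d=0.82447 q=0.51344 e^(-rΔt)=0.97665
t_6 payoffs: 114.0487 97.1159 72.2058 35.5600 0.0000 0.0000 0.0000
t_5: node(5,0) S=43.5932 payoff=106.3968 vs cont=102.8948 → 106.3968 [stop]  node(5,1) S=64.1308 payoff=85.8592 vs cont=82.3571 → 85.8592 [stop]  node(5,2) S=94.3443 payoff=55.6457 vs cont=52.1437 → 55.6457 [stop]  node(5,3) S=138.7919 payoff=11.1981 vs cont=16.8980 → 16.8980 [wait]  node(5,4) S=204.1799 payoff=0.0000 vs cont=0.0000 → 0.0000 [wait]  node(5,5) S=300.3735 payoff=0.0000 vs cont=0.0000 → 0.0000 [wait]  ⇒ S*(5)=94.3443
t_4: node(4,0) S=52.8741 payoff=97.1159 vs cont=93.6139 → 97.1159 [stop]  node(4,1) S=77.7842 payoff=72.2058 vs cont=68.7038 → 72.2058 [stop]  node(4,2) S=114.4300 payoff=35.5600 vs cont=34.9162 → 35.5600 [stop]  node(4,3) S=168.3405 payoff=0.0000 vs cont=8.0299 → 8.0299 [wait]  node(4,4) S=247.6494 payoff=0.0000 vs cont=0.0000 → 0.0000 [wait]  ⇒ S*(4)=114.4300
t_3: node(3,0) S=64.1308 payoff=85.8592 vs cont=82.3571 → 85.8592 [stop]  node(3,1) S=94.3443 payoff=55.6457 vs cont=52.1437 → 55.6457 [stop]  node(3,2) S=138.7919 payoff=11.1981 vs cont=20.9246 → 20.9246 [wait]  node(3,3) S=204.1799 payoff=0.0000 vs cont=3.8158 → 3.8158 [wait]  ⇒ S*(3)=94.3443
t_2: node(2,0) S=77.7842 payoff=72.2058 vs cont=68.7038 → 72.2058 [stop]  node(2,1) S=114.4300 payoff=35.5600 vs cont=36.9354 → 36.9354 [wait]  node(2,2) S=168.3405 payoff=0.0000 vs cont=11.8567 → 11.8567 [wait]  ⇒ S*(2)=77.7842
t_1: node(1,0) S=94.3443 payoff=55.6457 vs cont=52.8334 → 55.6457 [stop]  node(1,1) S=138.7919 payoff=11.1981 vs cont=23.4972 → 23.4972 [wait]  ⇒ S*(1)=94.3443
t_0: node(0,0) S=114.4300 payoff=35.5600 vs cont=38.2254 → 38.2254 [wait]  ⇒ S*(0)=-

price = 38.2254
boundary = - 94.3443 77.7842 94.3443 114.4300 94.3443
tree:
38.2254
55.6457 23.4972
72.2058 36.9354 11.8567
85.8592 55.6457 20.9246 3.8158
97.1159 72.2058 35.5600 8.0299 0.0000
106.3968 85.8592 55.6457 16.8980 0.0000 0.0000
114.0487 97.1159 72.2058 35.5600 0.0000 0.0000 0.0000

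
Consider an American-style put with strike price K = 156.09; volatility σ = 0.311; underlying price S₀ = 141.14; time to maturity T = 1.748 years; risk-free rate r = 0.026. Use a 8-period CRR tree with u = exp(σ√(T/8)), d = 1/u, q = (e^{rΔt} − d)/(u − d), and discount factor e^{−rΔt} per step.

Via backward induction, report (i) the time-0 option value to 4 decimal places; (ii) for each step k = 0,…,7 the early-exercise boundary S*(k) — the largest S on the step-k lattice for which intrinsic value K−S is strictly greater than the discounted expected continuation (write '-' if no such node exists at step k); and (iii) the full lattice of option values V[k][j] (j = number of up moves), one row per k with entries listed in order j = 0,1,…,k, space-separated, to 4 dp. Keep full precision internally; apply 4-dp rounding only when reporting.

Δt=0.21850  u=1.15647  d=0.86470  q=0.48325  discount=0.99434
step 8 (expiry): payoffs max(K−S,0) = 111.9767 97.0916 77.1840 50.5590 14.9500 0.0000 0.0000 0.0000 0.0000
step 7: (k=7,j=0): S=51.0158, (K−S)⁺=105.0742, hold=104.1899 ⇒ V=105.0742 exercise | (k=7,j=1): S=68.2299, (K−S)⁺=87.8601, hold=86.9758 ⇒ V=87.8601 exercise | (k=7,j=2): S=91.2526, (K−S)⁺=64.8374, hold=63.9532 ⇒ V=64.8374 exercise | (k=7,j=3): S=122.0436, (K−S)⁺=34.0464, hold=33.1621 ⇒ V=34.0464 exercise | (k=7,j=4): S=163.2244, (K−S)⁺=0.0000, hold=7.6817 ⇒ V=7.6817 continue | (k=7,j=5): S=218.3007, (K−S)⁺=0.0000, hold=0.0000 ⇒ V=0.0000 continue | (k=7,j=6): S=291.9613, (K−S)⁺=0.0000, hold=0.0000 ⇒ V=0.0000 continue | (k=7,j=7): S=390.4769, (K−S)⁺=0.0000, hold=0.0000 ⇒ V=0.0000 continue  boundary S*=122.0436
step 6: (k=6,j=0): S=58.9984, (K−S)⁺=97.0916, hold=96.2074 ⇒ V=97.0916 exercise | (k=6,j=1): S=78.9060, (K−S)⁺=77.1840, hold=76.2998 ⇒ V=77.1840 exercise | (k=6,j=2): S=105.5310, (K−S)⁺=50.5590, hold=49.6748 ⇒ V=50.5590 exercise | (k=6,j=3): S=141.1400, (K−S)⁺=14.9500, hold=21.1850 ⇒ V=21.1850 continue | (k=6,j=4): S=188.7644, (K−S)⁺=0.0000, hold=3.9471 ⇒ V=3.9471 continue | (k=6,j=5): S=252.4586, (K−S)⁺=0.0000, hold=0.0000 ⇒ V=0.0000 continue | (k=6,j=6): S=337.6450, (K−S)⁺=0.0000, hold=0.0000 ⇒ V=0.0000 continue  boundary S*=105.5310
step 5: (k=5,j=0): S=68.2299, (K−S)⁺=87.8601, hold=86.9758 ⇒ V=87.8601 exercise | (k=5,j=1): S=91.2526, (K−S)⁺=64.8374, hold=63.9532 ⇒ V=64.8374 exercise | (k=5,j=2): S=122.0436, (K−S)⁺=34.0464, hold=36.1581 ⇒ V=36.1581 continue | (k=5,j=3): S=163.2244, (K−S)⁺=0.0000, hold=12.7820 ⇒ V=12.7820 continue | (k=5,j=4): S=218.3007, (K−S)⁺=0.0000, hold=2.0281 ⇒ V=2.0281 continue | (k=5,j=5): S=291.9613, (K−S)⁺=0.0000, hold=0.0000 ⇒ V=0.0000 continue  boundary S*=91.2526
step 4: (k=4,j=0): S=78.9060, (K−S)⁺=77.1840, hold=76.2998 ⇒ V=77.1840 exercise | (k=4,j=1): S=105.5310, (K−S)⁺=50.5590, hold=50.6895 ⇒ V=50.6895 continue | (k=4,j=2): S=141.1400, (K−S)⁺=14.9500, hold=24.7209 ⇒ V=24.7209 continue | (k=4,j=3): S=188.7644, (K−S)⁺=0.0000, hold=7.5423 ⇒ V=7.5423 continue | (k=4,j=4): S=252.4586, (K−S)⁺=0.0000, hold=1.0421 ⇒ V=1.0421 continue  boundary S*=78.9060
step 3: (k=3,j=0): S=91.2526, (K−S)⁺=64.8374, hold=64.0159 ⇒ V=64.8374 exercise | (k=3,j=1): S=122.0436, (K−S)⁺=34.0464, hold=37.9242 ⇒ V=37.9242 continue | (k=3,j=2): S=163.2244, (K−S)⁺=0.0000, hold=16.3264 ⇒ V=16.3264 continue | (k=3,j=3): S=218.3007, (K−S)⁺=0.0000, hold=4.3761 ⇒ V=4.3761 continue  boundary S*=91.2526
step 2: (k=2,j=0): S=105.5310, (K−S)⁺=50.5590, hold=51.5381 ⇒ V=51.5381 continue | (k=2,j=1): S=141.1400, (K−S)⁺=14.9500, hold=27.3314 ⇒ V=27.3314 continue | (k=2,j=2): S=188.7644, (K−S)⁺=0.0000, hold=10.4917 ⇒ V=10.4917 continue  boundary S*=-
step 1: (k=1,j=0): S=122.0436, (K−S)⁺=34.0464, hold=39.6146 ⇒ V=39.6146 continue | (k=1,j=1): S=163.2244, (K−S)⁺=0.0000, hold=19.0849 ⇒ V=19.0849 continue  boundary S*=-
step 0: (k=0,j=0): S=141.1400, (K−S)⁺=14.9500, hold=29.5255 ⇒ V=29.5255 continue  boundary S*=-

price = 29.5255
boundary = - - - 91.2526 78.9060 91.2526 105.5310 122.0436
tree:
29.5255
39.6146 19.0849
51.5381 27.3314 10.4917
64.8374 37.9242 16.3264 4.3761
77.1840 50.6895 24.7209 7.5423 1.0421
87.8601 64.8374 36.1581 12.7820 2.0281 0.0000
97.0916 77.1840 50.5590 21.1850 3.9471 0.0000 0.0000
105.0742 87.8601 64.8374 34.0464 7.6817 0.0000 0.0000 0.0000
111.9767 97.0916 77.1840 50.5590 14.9500 0.0000 0.0000 0.0000 0.0000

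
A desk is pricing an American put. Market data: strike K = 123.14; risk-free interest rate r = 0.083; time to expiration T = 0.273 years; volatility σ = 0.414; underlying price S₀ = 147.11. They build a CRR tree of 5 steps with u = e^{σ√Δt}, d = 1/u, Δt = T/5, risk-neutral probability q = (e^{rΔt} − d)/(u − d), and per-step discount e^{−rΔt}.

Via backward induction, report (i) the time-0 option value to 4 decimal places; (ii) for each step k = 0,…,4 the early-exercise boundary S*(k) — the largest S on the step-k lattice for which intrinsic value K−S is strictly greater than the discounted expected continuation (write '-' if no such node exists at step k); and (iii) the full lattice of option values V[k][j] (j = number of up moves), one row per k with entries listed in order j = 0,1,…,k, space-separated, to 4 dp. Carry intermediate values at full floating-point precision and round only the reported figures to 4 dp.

price = 3.0405
boundary = - - - - 99.9059
tree:
3.0405
5.2942 0.8079
9.0050 1.6208 0.0000
14.8234 3.2515 0.0000 0.0000
23.2341 6.5231 0.0000 0.0000 0.0000
32.4460 13.0865 0.0000 0.0000 0.0000 0.0000

Δt=0.05460  u=1.10157  d=0.90779  q=0.49927  discount=0.99548
step 5 (expiry): payoffs max(K−S,0) = 32.4460 13.0865 0.0000 0.0000 0.0000 0.0000
step 4: (k=4,j=0): S=99.9059, (K−S)⁺=23.2341, hold=22.6773 ⇒ V=23.2341 exercise | (k=4,j=1): S=121.2318, (K−S)⁺=1.9082, hold=6.5231 ⇒ V=6.5231 continue | (k=4,j=2): S=147.1100, (K−S)⁺=0.0000, hold=0.0000 ⇒ V=0.0000 continue | (k=4,j=3): S=178.5121, (K−S)⁺=0.0000, hold=0.0000 ⇒ V=0.0000 continue | (k=4,j=4): S=216.6173, (K−S)⁺=0.0000, hold=0.0000 ⇒ V=0.0000 continue  boundary S*=99.9059
step 3: (k=3,j=0): S=110.0535, (K−S)⁺=13.0865, hold=14.8234 ⇒ V=14.8234 continue | (k=3,j=1): S=133.5456, (K−S)⁺=0.0000, hold=3.2515 ⇒ V=3.2515 continue | (k=3,j=2): S=162.0522, (K−S)⁺=0.0000, hold=0.0000 ⇒ V=0.0000 continue | (k=3,j=3): S=196.6439, (K−S)⁺=0.0000, hold=0.0000 ⇒ V=0.0000 continue  boundary S*=-
step 2: (k=2,j=0): S=121.2318, (K−S)⁺=1.9082, hold=9.0050 ⇒ V=9.0050 continue | (k=2,j=1): S=147.1100, (K−S)⁺=0.0000, hold=1.6208 ⇒ V=1.6208 continue | (k=2,j=2): S=178.5121, (K−S)⁺=0.0000, hold=0.0000 ⇒ V=0.0000 continue  boundary S*=-
step 1: (k=1,j=0): S=133.5456, (K−S)⁺=0.0000, hold=5.2942 ⇒ V=5.2942 continue | (k=1,j=1): S=162.0522, (K−S)⁺=0.0000, hold=0.8079 ⇒ V=0.8079 continue  boundary S*=-
step 0: (k=0,j=0): S=147.1100, (K−S)⁺=0.0000, hold=3.0405 ⇒ V=3.0405 continue  boundary S*=-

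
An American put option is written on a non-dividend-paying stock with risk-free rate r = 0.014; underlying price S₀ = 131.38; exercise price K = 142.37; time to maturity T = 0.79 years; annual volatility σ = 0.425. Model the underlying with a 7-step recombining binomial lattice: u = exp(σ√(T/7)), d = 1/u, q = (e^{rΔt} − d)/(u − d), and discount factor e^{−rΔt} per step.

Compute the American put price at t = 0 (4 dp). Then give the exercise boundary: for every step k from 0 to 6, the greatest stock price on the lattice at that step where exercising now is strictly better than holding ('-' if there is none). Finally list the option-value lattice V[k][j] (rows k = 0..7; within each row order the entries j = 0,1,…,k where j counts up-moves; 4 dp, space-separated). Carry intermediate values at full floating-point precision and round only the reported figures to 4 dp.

params: Δt=0.11286 u=1.15347 d=0.86695 q=0.46989 e^(-rΔt)=0.99842
t_7 payoffs: 94.0103 78.0277 56.7630 28.4703 0.0000 0.0000 0.0000 0.0000
t_6: node(6,0) S=55.7814 payoff=86.5886 vs cont=86.3638 → 86.5886 [stop]  node(6,1) S=74.2169 payoff=68.1531 vs cont=67.9283 → 68.1531 [stop]  node(6,2) S=98.7452 payoff=43.6248 vs cont=43.4000 → 43.6248 [stop]  node(6,3) S=131.3800 payoff=10.9900 vs cont=15.0687 → 15.0687 [wait]  node(6,4) S=174.8004 payoff=0.0000 vs cont=0.0000 → 0.0000 [wait]  node(6,5) S=232.5710 payoff=0.0000 vs cont=0.0000 → 0.0000 [wait]  node(6,6) S=309.4345 payoff=0.0000 vs cont=0.0000 → 0.0000 [wait]  ⇒ S*(6)=98.7452
t_5: node(5,0) S=64.3423 payoff=78.0277 vs cont=77.8030 → 78.0277 [stop]  node(5,1) S=85.6070 payoff=56.7630 vs cont=56.5382 → 56.7630 [stop]  node(5,2) S=113.8997 payoff=28.4703 vs cont=30.1590 → 30.1590 [wait]  node(5,3) S=151.5430 payoff=0.0000 vs cont=7.9755 → 7.9755 [wait]  node(5,4) S=201.6271 payoff=0.0000 vs cont=0.0000 → 0.0000 [wait]  node(5,5) S=268.2638 payoff=0.0000 vs cont=0.0000 → 0.0000 [wait]  ⇒ S*(5)=85.6070
t_4: node(4,0) S=74.2169 payoff=68.1531 vs cont=67.9283 → 68.1531 [stop]  node(4,1) S=98.7452 payoff=43.6248 vs cont=44.1923 → 44.1923 [wait]  node(4,2) S=131.3800 payoff=10.9900 vs cont=19.7041 → 19.7041 [wait]  node(4,3) S=174.8004 payoff=0.0000 vs cont=4.2213 → 4.2213 [wait]  node(4,4) S=232.5710 payoff=0.0000 vs cont=0.0000 → 0.0000 [wait]  ⇒ S*(4)=74.2169
t_3: node(3,0) S=85.6070 payoff=56.7630 vs cont=56.8044 → 56.8044 [wait]  node(3,1) S=113.8997 payoff=28.4703 vs cont=32.6340 → 32.6340 [wait]  node(3,2) S=151.5430 payoff=0.0000 vs cont=12.4093 → 12.4093 [wait]  node(3,3) S=201.6271 payoff=0.0000 vs cont=2.2342 → 2.2342 [wait]  ⇒ S*(3)=-
t_2: node(2,0) S=98.7452 payoff=43.6248 vs cont=45.3754 → 45.3754 [wait]  node(2,1) S=131.3800 payoff=10.9900 vs cont=23.0942 → 23.0942 [wait]  node(2,2) S=174.8004 payoff=0.0000 vs cont=7.6162 → 7.6162 [wait]  ⇒ S*(2)=-
t_1: node(1,0) S=113.8997 payoff=28.4703 vs cont=34.8507 → 34.8507 [wait]  node(1,1) S=151.5430 payoff=0.0000 vs cont=15.7963 → 15.7963 [wait]  ⇒ S*(1)=-
t_0: node(0,0) S=131.3800 payoff=10.9900 vs cont=25.8564 → 25.8564 [wait]  ⇒ S*(0)=-

price = 25.8564
boundary = - - - - 74.2169 85.6070 98.7452
tree:
25.8564
34.8507 15.7963
45.3754 23.0942 7.6162
56.8044 32.6340 12.4093 2.2342
68.1531 44.1923 19.7041 4.2213 0.0000
78.0277 56.7630 30.1590 7.9755 0.0000 0.0000
86.5886 68.1531 43.6248 15.0687 0.0000 0.0000 0.0000
94.0103 78.0277 56.7630 28.4703 0.0000 0.0000 0.0000 0.0000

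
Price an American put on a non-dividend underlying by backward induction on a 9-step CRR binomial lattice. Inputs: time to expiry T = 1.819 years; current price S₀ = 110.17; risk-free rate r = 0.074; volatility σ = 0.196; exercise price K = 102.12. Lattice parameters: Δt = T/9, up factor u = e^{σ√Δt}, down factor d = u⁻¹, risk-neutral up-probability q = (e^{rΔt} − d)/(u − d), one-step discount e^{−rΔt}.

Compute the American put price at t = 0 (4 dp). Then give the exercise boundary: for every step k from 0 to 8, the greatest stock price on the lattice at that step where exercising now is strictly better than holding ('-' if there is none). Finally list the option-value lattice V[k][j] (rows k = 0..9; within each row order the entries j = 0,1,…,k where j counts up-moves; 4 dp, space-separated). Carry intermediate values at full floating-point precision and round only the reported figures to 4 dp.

Δt=0.20211, u=1.09211, d=0.91566, q=0.56338, disc=e^(-rΔt)=0.98516
k=9 terminal: V=max(K-S,0) → 52.2716 42.6651 31.2074 17.5416 1.2423 0.0000 0.0000 0.0000 0.0000 0.0000
k=8: j=0 S=54.4402 intr=47.6798 cont=46.1639 V=47.6798[EX]; j=1 S=64.9315 intr=37.1885 cont=35.6725 V=37.1885[EX]; j=2 S=77.4447 intr=24.6753 cont=23.1594 V=24.6753[EX]; j=3 S=92.3692 intr=9.7508 cont=8.2348 V=9.7508[EX]; j=4 S=110.1700 intr=0.0000 cont=0.5343 V=0.5343[hold]; j=5 S=131.4012 intr=0.0000 cont=0.0000 V=0.0000[hold]; j=6 S=156.7239 intr=0.0000 cont=0.0000 V=0.0000[hold]; j=7 S=186.9266 intr=0.0000 cont=0.0000 V=0.0000[hold]; j=8 S=222.9498 intr=0.0000 cont=0.0000 V=0.0000[hold]  S*(8)=92.3692
k=7: j=0 S=59.4549 intr=42.6651 cont=41.1492 V=42.6651[EX]; j=1 S=70.9126 intr=31.2074 cont=29.6914 V=31.2074[EX]; j=2 S=84.5784 intr=17.5416 cont=16.0256 V=17.5416[EX]; j=3 S=100.8777 intr=1.2423 cont=4.4907 V=4.4907[hold]; j=4 S=120.3182 intr=0.0000 cont=0.2298 V=0.2298[hold]; j=5 S=143.5051 intr=0.0000 cont=0.0000 V=0.0000[hold]; j=6 S=171.1604 intr=0.0000 cont=0.0000 V=0.0000[hold]; j=7 S=204.1452 intr=0.0000 cont=0.0000 V=0.0000[hold]  S*(7)=84.5784
k=6: j=0 S=64.9315 intr=37.1885 cont=35.6725 V=37.1885[EX]; j=1 S=77.4447 intr=24.6753 cont=23.1594 V=24.6753[EX]; j=2 S=92.3692 intr=9.7508 cont=10.0378 V=10.0378[hold]; j=3 S=110.1700 intr=0.0000 cont=2.0592 V=2.0592[hold]; j=4 S=131.4012 intr=0.0000 cont=0.0989 V=0.0989[hold]; j=5 S=156.7239 intr=0.0000 cont=0.0000 V=0.0000[hold]; j=6 S=186.9266 intr=0.0000 cont=0.0000 V=0.0000[hold]  S*(6)=77.4447
k=5: j=0 S=70.9126 intr=31.2074 cont=29.6914 V=31.2074[EX]; j=1 S=84.5784 intr=17.5416 cont=16.1849 V=17.5416[EX]; j=2 S=100.8777 intr=1.2423 cont=5.4605 V=5.4605[hold]; j=3 S=120.3182 intr=0.0000 cont=0.9406 V=0.9406[hold]; j=4 S=143.5051 intr=0.0000 cont=0.0425 V=0.0425[hold]; j=5 S=171.1604 intr=0.0000 cont=0.0000 V=0.0000[hold]  S*(5)=84.5784
k=4: j=0 S=77.4447 intr=24.6753 cont=23.1594 V=24.6753[EX]; j=1 S=92.3692 intr=9.7508 cont=10.5760 V=10.5760[hold]; j=2 S=110.1700 intr=0.0000 cont=2.8708 V=2.8708[hold]; j=3 S=131.4012 intr=0.0000 cont=0.4282 V=0.4282[hold]; j=4 S=156.7239 intr=0.0000 cont=0.0183 V=0.0183[hold]  S*(4)=77.4447
k=3: j=0 S=84.5784 intr=17.5416 cont=16.4837 V=17.5416[EX]; j=1 S=100.8777 intr=1.2423 cont=6.1425 V=6.1425[hold]; j=2 S=120.3182 intr=0.0000 cont=1.4725 V=1.4725[hold]; j=3 S=143.5051 intr=0.0000 cont=0.1943 V=0.1943[hold]  S*(3)=84.5784
k=2: j=0 S=92.3692 intr=9.7508 cont=10.9545 V=10.9545[hold]; j=1 S=110.1700 intr=0.0000 cont=3.4594 V=3.4594[hold]; j=2 S=131.4012 intr=0.0000 cont=0.7412 V=0.7412[hold]  S*(2)=-
k=1: j=0 S=100.8777 intr=1.2423 cont=6.6320 V=6.6320[hold]; j=1 S=120.3182 intr=0.0000 cont=1.8994 V=1.8994[hold]  S*(1)=-
k=0: j=0 S=110.1700 intr=0.0000 cont=3.9069 V=3.9069[hold]  S*(0)=-

price = 3.9069
boundary = - - - 84.5784 77.4447 84.5784 77.4447 84.5784 92.3692
tree:
3.9069
6.6320 1.8994
10.9545 3.4594 0.7412
17.5416 6.1425 1.4725 0.1943
24.6753 10.5760 2.8708 0.4282 0.0183
31.2074 17.5416 5.4605 0.9406 0.0425 0.0000
37.1885 24.6753 10.0378 2.0592 0.0989 0.0000 0.0000
42.6651 31.2074 17.5416 4.4907 0.2298 0.0000 0.0000 0.0000
47.6798 37.1885 24.6753 9.7508 0.5343 0.0000 0.0000 0.0000 0.0000
52.2716 42.6651 31.2074 17.5416 1.2423 0.0000 0.0000 0.0000 0.0000 0.0000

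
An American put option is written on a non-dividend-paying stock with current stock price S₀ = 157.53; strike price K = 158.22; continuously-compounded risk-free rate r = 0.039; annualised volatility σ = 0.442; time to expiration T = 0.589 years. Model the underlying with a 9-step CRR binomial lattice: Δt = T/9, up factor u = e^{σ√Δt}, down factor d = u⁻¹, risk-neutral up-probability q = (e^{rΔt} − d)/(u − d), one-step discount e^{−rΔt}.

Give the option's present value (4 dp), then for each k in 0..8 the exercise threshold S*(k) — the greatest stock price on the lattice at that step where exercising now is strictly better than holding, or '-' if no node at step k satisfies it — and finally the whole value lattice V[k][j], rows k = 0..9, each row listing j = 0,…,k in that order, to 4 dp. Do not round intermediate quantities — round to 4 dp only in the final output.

price = 20.5186
boundary = - - - - 100.2156 89.5011 100.2156 112.2128 125.6462
tree:
20.5186
27.8400 12.7916
36.7163 18.4875 6.7633
46.9307 25.9788 10.5680 2.7271
58.0044 35.3276 16.1110 4.6916 0.6391
68.7189 46.2499 23.8251 7.9404 1.2395 0.0000
78.2878 58.0044 33.9146 13.1530 2.4037 0.0000 0.0000
86.8337 68.7189 46.0072 21.1522 4.6616 0.0000 0.0000 0.0000
94.4660 78.2878 58.0044 32.5738 9.0404 0.0000 0.0000 0.0000 0.0000
101.2822 86.8337 68.7189 46.0072 17.5322 0.0000 0.0000 0.0000 0.0000 0.0000

Δt=0.06544, u=1.11971, d=0.89309, q=0.48304, disc=e^(-rΔt)=0.99745
k=9 terminal: V=max(K-S,0) → 101.2822 86.8337 68.7189 46.0072 17.5322 0.0000 0.0000 0.0000 0.0000 0.0000
k=8: j=0 S=63.7540 intr=94.4660 cont=94.0627 V=94.4660[EX]; j=1 S=79.9322 intr=78.2878 cont=77.8845 V=78.2878[EX]; j=2 S=100.2156 intr=58.0044 cont=57.6011 V=58.0044[EX]; j=3 S=125.6462 intr=32.5738 cont=32.1705 V=32.5738[EX]; j=4 S=157.5300 intr=0.6900 cont=9.0404 V=9.0404[hold]; j=5 S=197.5046 intr=0.0000 cont=0.0000 V=0.0000[hold]; j=6 S=247.6231 intr=0.0000 cont=0.0000 V=0.0000[hold]; j=7 S=310.4595 intr=0.0000 cont=0.0000 V=0.0000[hold]; j=8 S=389.2413 intr=0.0000 cont=0.0000 V=0.0000[hold]  S*(8)=125.6462
k=7: j=0 S=71.3863 intr=86.8337 cont=86.4304 V=86.8337[EX]; j=1 S=89.5011 intr=68.7189 cont=68.3156 V=68.7189[EX]; j=2 S=112.2128 intr=46.0072 cont=45.6039 V=46.0072[EX]; j=3 S=140.6878 intr=17.5322 cont=21.1522 V=21.1522[hold]; j=4 S=176.3885 intr=0.0000 cont=4.6616 V=4.6616[hold]; j=5 S=221.1486 intr=0.0000 cont=0.0000 V=0.0000[hold]; j=6 S=277.2669 intr=0.0000 cont=0.0000 V=0.0000[hold]; j=7 S=347.6257 intr=0.0000 cont=0.0000 V=0.0000[hold]  S*(7)=112.2128
k=6: j=0 S=79.9322 intr=78.2878 cont=77.8845 V=78.2878[EX]; j=1 S=100.2156 intr=58.0044 cont=57.6011 V=58.0044[EX]; j=2 S=125.6462 intr=32.5738 cont=33.9146 V=33.9146[hold]; j=3 S=157.5300 intr=0.6900 cont=13.1530 V=13.1530[hold]; j=4 S=197.5046 intr=0.0000 cont=2.4037 V=2.4037[hold]; j=5 S=247.6231 intr=0.0000 cont=0.0000 V=0.0000[hold]; j=6 S=310.4595 intr=0.0000 cont=0.0000 V=0.0000[hold]  S*(6)=100.2156
k=5: j=0 S=89.5011 intr=68.7189 cont=68.3156 V=68.7189[EX]; j=1 S=112.2128 intr=46.0072 cont=46.2499 V=46.2499[hold]; j=2 S=140.6878 intr=17.5322 cont=23.8251 V=23.8251[hold]; j=3 S=176.3885 intr=0.0000 cont=7.9404 V=7.9404[hold]; j=4 S=221.1486 intr=0.0000 cont=1.2395 V=1.2395[hold]; j=5 S=277.2669 intr=0.0000 cont=0.0000 V=0.0000[hold]  S*(5)=89.5011
k=4: j=0 S=100.2156 intr=58.0044 cont=57.7180 V=58.0044[EX]; j=1 S=125.6462 intr=32.5738 cont=35.3276 V=35.3276[hold]; j=2 S=157.5300 intr=0.6900 cont=16.1110 V=16.1110[hold]; j=3 S=197.5046 intr=0.0000 cont=4.6916 V=4.6916[hold]; j=4 S=247.6231 intr=0.0000 cont=0.6391 V=0.6391[hold]  S*(4)=100.2156
k=3: j=0 S=112.2128 intr=46.0072 cont=46.9307 V=46.9307[hold]; j=1 S=140.6878 intr=17.5322 cont=25.9788 V=25.9788[hold]; j=2 S=176.3885 intr=0.0000 cont=10.5680 V=10.5680[hold]; j=3 S=221.1486 intr=0.0000 cont=2.7271 V=2.7271[hold]  S*(3)=-
k=2: j=0 S=125.6462 intr=32.5738 cont=36.7163 V=36.7163[hold]; j=1 S=157.5300 intr=0.6900 cont=18.4875 V=18.4875[hold]; j=2 S=197.5046 intr=0.0000 cont=6.7633 V=6.7633[hold]  S*(2)=-
k=1: j=0 S=140.6878 intr=17.5322 cont=27.8400 V=27.8400[hold]; j=1 S=176.3885 intr=0.0000 cont=12.7916 V=12.7916[hold]  S*(1)=-
k=0: j=0 S=157.5300 intr=0.6900 cont=20.5186 V=20.5186[hold]  S*(0)=-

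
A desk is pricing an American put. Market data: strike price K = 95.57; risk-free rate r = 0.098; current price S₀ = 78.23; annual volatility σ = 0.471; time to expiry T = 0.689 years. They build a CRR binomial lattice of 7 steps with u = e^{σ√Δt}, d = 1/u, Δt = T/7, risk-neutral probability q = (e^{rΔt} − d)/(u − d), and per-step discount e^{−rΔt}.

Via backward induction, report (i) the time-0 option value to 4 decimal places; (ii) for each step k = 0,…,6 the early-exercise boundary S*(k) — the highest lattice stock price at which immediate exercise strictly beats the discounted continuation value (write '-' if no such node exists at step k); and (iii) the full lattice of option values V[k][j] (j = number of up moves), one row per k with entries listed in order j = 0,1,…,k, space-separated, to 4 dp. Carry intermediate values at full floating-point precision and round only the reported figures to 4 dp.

price = 20.9367
boundary = - - 58.2135 67.4836 58.2135 67.4836 78.2300
tree:
20.9367
28.4662 13.6891
37.3565 19.9818 7.5575
45.3533 28.0864 12.1306 3.0547
52.2515 37.3565 18.8649 5.5195 0.6079
58.2021 45.3533 28.0864 9.8560 1.2174 0.0000
63.3353 52.2515 37.3565 17.3400 2.4380 0.0000 0.0000
67.7634 58.2021 45.3533 28.0864 4.8823 0.0000 0.0000 0.0000

Δt=0.09843, u=1.15924, d=0.86263, q=0.49580, disc=e^(-rΔt)=0.99040
k=7 terminal: V=max(K-S,0) → 67.7634 58.2021 45.3533 28.0864 4.8823 0.0000 0.0000 0.0000
k=6: j=0 S=32.2347 intr=63.3353 cont=62.4179 V=63.3353[EX]; j=1 S=43.3185 intr=52.2515 cont=51.3341 V=52.2515[EX]; j=2 S=58.2135 intr=37.3565 cont=36.4391 V=37.3565[EX]; j=3 S=78.2300 intr=17.3400 cont=16.4226 V=17.3400[EX]; j=4 S=105.1292 intr=0.0000 cont=2.4380 V=2.4380[hold]; j=5 S=141.2776 intr=0.0000 cont=0.0000 V=0.0000[hold]; j=6 S=189.8555 intr=0.0000 cont=0.0000 V=0.0000[hold]  S*(6)=78.2300
k=5: j=0 S=37.3679 intr=58.2021 cont=57.2847 V=58.2021[EX]; j=1 S=50.2167 intr=45.3533 cont=44.4358 V=45.3533[EX]; j=2 S=67.4836 intr=28.0864 cont=27.1689 V=28.0864[EX]; j=3 S=90.6877 intr=4.8823 cont=9.8560 V=9.8560[hold]; j=4 S=121.8704 intr=0.0000 cont=1.2174 V=1.2174[hold]; j=5 S=163.7753 intr=0.0000 cont=0.0000 V=0.0000[hold]  S*(5)=67.4836
k=4: j=0 S=43.3185 intr=52.2515 cont=51.3341 V=52.2515[EX]; j=1 S=58.2135 intr=37.3565 cont=36.4391 V=37.3565[EX]; j=2 S=78.2300 intr=17.3400 cont=18.8649 V=18.8649[hold]; j=3 S=105.1292 intr=0.0000 cont=5.5195 V=5.5195[hold]; j=4 S=141.2776 intr=0.0000 cont=0.6079 V=0.6079[hold]  S*(4)=58.2135
k=3: j=0 S=50.2167 intr=45.3533 cont=44.4358 V=45.3533[EX]; j=1 S=67.4836 intr=28.0864 cont=27.9177 V=28.0864[EX]; j=2 S=90.6877 intr=4.8823 cont=12.1306 V=12.1306[hold]; j=3 S=121.8704 intr=0.0000 cont=3.0547 V=3.0547[hold]  S*(3)=67.4836
k=2: j=0 S=58.2135 intr=37.3565 cont=36.4391 V=37.3565[EX]; j=1 S=78.2300 intr=17.3400 cont=19.9818 V=19.9818[hold]; j=2 S=105.1292 intr=0.0000 cont=7.5575 V=7.5575[hold]  S*(2)=58.2135
k=1: j=0 S=67.4836 intr=28.0864 cont=28.4662 V=28.4662[hold]; j=1 S=90.6877 intr=4.8823 cont=13.6891 V=13.6891[hold]  S*(1)=-
k=0: j=0 S=78.2300 intr=17.3400 cont=20.9367 V=20.9367[hold]  S*(0)=-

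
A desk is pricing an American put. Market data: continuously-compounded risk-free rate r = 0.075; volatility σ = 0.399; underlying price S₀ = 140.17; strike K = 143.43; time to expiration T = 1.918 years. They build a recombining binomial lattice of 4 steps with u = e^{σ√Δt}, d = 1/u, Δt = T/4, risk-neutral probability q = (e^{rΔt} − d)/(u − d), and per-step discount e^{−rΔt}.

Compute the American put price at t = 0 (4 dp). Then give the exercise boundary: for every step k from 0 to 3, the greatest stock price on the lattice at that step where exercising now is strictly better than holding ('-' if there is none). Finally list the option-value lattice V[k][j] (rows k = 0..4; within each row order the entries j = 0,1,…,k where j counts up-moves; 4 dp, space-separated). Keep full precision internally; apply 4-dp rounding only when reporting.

price = 23.6992
boundary = - - 80.6625 106.3318
tree:
23.6992
39.4634 9.4783
62.7675 18.7671 0.7682
82.2401 37.0982 1.5825 0.0000
97.0118 62.7675 3.2600 0.0000 0.0000

params: Δt=0.47950 u=1.31823 d=0.75859 q=0.49679 e^(-rΔt)=0.96468
t_4 payoffs: 97.0118 62.7675 3.2600 0.0000 0.0000
t_3: node(3,0) S=61.1899 payoff=82.2401 vs cont=77.1736 → 82.2401 [stop]  node(3,1) S=106.3318 payoff=37.0982 vs cont=32.0317 → 37.0982 [stop]  node(3,2) S=184.7766 payoff=0.0000 vs cont=1.5825 → 1.5825 [wait]  node(3,3) S=321.0927 payoff=0.0000 vs cont=0.0000 → 0.0000 [wait]  ⇒ S*(3)=106.3318
t_2: node(2,0) S=80.6625 payoff=62.7675 vs cont=57.7011 → 62.7675 [stop]  node(2,1) S=140.1700 payoff=3.2600 vs cont=18.7671 → 18.7671 [wait]  node(2,2) S=243.5783 payoff=0.0000 vs cont=0.7682 → 0.7682 [wait]  ⇒ S*(2)=80.6625
t_1: node(1,0) S=106.3318 payoff=37.0982 vs cont=39.4634 → 39.4634 [wait]  node(1,1) S=184.7766 payoff=0.0000 vs cont=9.4783 → 9.4783 [wait]  ⇒ S*(1)=-
t_0: node(0,0) S=140.1700 payoff=3.2600 vs cont=23.6992 → 23.6992 [wait]  ⇒ S*(0)=-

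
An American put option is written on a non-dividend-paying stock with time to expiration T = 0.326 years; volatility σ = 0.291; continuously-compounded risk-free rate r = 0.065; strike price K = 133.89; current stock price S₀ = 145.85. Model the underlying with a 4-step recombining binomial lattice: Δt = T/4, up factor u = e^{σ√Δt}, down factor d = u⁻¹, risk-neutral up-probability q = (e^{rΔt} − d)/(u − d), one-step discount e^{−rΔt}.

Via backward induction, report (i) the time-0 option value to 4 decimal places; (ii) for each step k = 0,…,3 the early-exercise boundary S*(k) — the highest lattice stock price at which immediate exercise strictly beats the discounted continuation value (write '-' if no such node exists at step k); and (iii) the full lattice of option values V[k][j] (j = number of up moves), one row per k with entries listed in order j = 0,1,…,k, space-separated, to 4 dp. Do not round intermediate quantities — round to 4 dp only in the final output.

params: Δt=0.08150 u=1.08662 d=0.92028 q=0.51117 e^(-rΔt)=0.99472
t_4 payoffs: 29.2760 10.3669 0.0000 0.0000 0.0000
t_3: node(3,0) S=113.6761 payoff=20.2139 vs cont=19.5065 → 20.2139 [stop]  node(3,1) S=134.2231 payoff=0.0000 vs cont=5.0408 → 5.0408 [wait]  node(3,2) S=158.4841 payoff=0.0000 vs cont=0.0000 → 0.0000 [wait]  node(3,3) S=187.1302 payoff=0.0000 vs cont=0.0000 → 0.0000 [wait]  ⇒ S*(3)=113.6761
t_2: node(2,0) S=123.5231 payoff=10.3669 vs cont=12.3920 → 12.3920 [wait]  node(2,1) S=145.8500 payoff=0.0000 vs cont=2.4511 → 2.4511 [wait]  node(2,2) S=172.2125 payoff=0.0000 vs cont=0.0000 → 0.0000 [wait]  ⇒ S*(2)=-
t_1: node(1,0) S=134.2231 payoff=0.0000 vs cont=7.2718 → 7.2718 [wait]  node(1,1) S=158.4841 payoff=0.0000 vs cont=1.1918 → 1.1918 [wait]  ⇒ S*(1)=-
t_0: node(0,0) S=145.8500 payoff=0.0000 vs cont=4.1419 → 4.1419 [wait]  ⇒ S*(0)=-

price = 4.1419
boundary = - - - 113.6761
tree:
4.1419
7.2718 1.1918
12.3920 2.4511 0.0000
20.2139 5.0408 0.0000 0.0000
29.2760 10.3669 0.0000 0.0000 0.0000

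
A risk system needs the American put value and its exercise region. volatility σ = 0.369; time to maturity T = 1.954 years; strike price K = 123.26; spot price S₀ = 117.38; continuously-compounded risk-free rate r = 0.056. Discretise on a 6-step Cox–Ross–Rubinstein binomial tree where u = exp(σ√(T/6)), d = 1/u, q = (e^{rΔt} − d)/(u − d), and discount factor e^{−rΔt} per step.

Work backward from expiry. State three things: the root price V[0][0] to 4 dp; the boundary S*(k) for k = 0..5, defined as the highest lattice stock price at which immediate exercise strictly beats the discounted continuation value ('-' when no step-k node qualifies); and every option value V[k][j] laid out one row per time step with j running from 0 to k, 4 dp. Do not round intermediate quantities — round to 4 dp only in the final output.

price = 21.9452
boundary = - - 77.0350 62.4073 77.0350 95.0914
tree:
21.9452
32.4394 11.8858
46.2250 19.3605 4.5805
60.8527 30.5773 8.4551 0.7344
72.7028 46.2250 15.4976 1.4692 0.0000
82.3028 60.8527 28.1686 2.9392 0.0000 0.0000
90.0800 72.7028 46.2250 5.8800 0.0000 0.0000 0.0000

Δt=0.32567  u=1.23439  d=0.81012  q=0.49093  discount=0.98193
step 6 (expiry): payoffs max(K−S,0) = 90.0800 72.7028 46.2250 5.8800 0.0000 0.0000 0.0000
step 5: (k=5,j=0): S=40.9572, (K−S)⁺=82.3028, hold=80.0753 ⇒ V=82.3028 exercise | (k=5,j=1): S=62.4073, (K−S)⁺=60.8527, hold=58.6251 ⇒ V=60.8527 exercise | (k=5,j=2): S=95.0914, (K−S)⁺=28.1686, hold=25.9410 ⇒ V=28.1686 exercise | (k=5,j=3): S=144.8929, (K−S)⁺=0.0000, hold=2.9392 ⇒ V=2.9392 continue | (k=5,j=4): S=220.7764, (K−S)⁺=0.0000, hold=0.0000 ⇒ V=0.0000 continue | (k=5,j=5): S=336.4019, (K−S)⁺=0.0000, hold=0.0000 ⇒ V=0.0000 continue  boundary S*=95.0914
step 4: (k=4,j=0): S=50.5572, (K−S)⁺=72.7028, hold=70.4753 ⇒ V=72.7028 exercise | (k=4,j=1): S=77.0350, (K−S)⁺=46.2250, hold=43.9974 ⇒ V=46.2250 exercise | (k=4,j=2): S=117.3800, (K−S)⁺=5.8800, hold=15.4976 ⇒ V=15.4976 continue | (k=4,j=3): S=178.8545, (K−S)⁺=0.0000, hold=1.4692 ⇒ V=1.4692 continue | (k=4,j=4): S=272.5245, (K−S)⁺=0.0000, hold=0.0000 ⇒ V=0.0000 continue  boundary S*=77.0350
step 3: (k=3,j=0): S=62.4073, (K−S)⁺=60.8527, hold=58.6251 ⇒ V=60.8527 exercise | (k=3,j=1): S=95.0914, (K−S)⁺=28.1686, hold=30.5773 ⇒ V=30.5773 continue | (k=3,j=2): S=144.8929, (K−S)⁺=0.0000, hold=8.4551 ⇒ V=8.4551 continue | (k=3,j=3): S=220.7764, (K−S)⁺=0.0000, hold=0.7344 ⇒ V=0.7344 continue  boundary S*=62.4073
step 2: (k=2,j=0): S=77.0350, (K−S)⁺=46.2250, hold=45.1585 ⇒ V=46.2250 exercise | (k=2,j=1): S=117.3800, (K−S)⁺=5.8800, hold=19.3605 ⇒ V=19.3605 continue | (k=2,j=2): S=178.8545, (K−S)⁺=0.0000, hold=4.5805 ⇒ V=4.5805 continue  boundary S*=77.0350
step 1: (k=1,j=0): S=95.0914, (K−S)⁺=28.1686, hold=32.4394 ⇒ V=32.4394 continue | (k=1,j=1): S=144.8929, (K−S)⁺=0.0000, hold=11.8858 ⇒ V=11.8858 continue  boundary S*=-
step 0: (k=0,j=0): S=117.3800, (K−S)⁺=5.8800, hold=21.9452 ⇒ V=21.9452 continue  boundary S*=-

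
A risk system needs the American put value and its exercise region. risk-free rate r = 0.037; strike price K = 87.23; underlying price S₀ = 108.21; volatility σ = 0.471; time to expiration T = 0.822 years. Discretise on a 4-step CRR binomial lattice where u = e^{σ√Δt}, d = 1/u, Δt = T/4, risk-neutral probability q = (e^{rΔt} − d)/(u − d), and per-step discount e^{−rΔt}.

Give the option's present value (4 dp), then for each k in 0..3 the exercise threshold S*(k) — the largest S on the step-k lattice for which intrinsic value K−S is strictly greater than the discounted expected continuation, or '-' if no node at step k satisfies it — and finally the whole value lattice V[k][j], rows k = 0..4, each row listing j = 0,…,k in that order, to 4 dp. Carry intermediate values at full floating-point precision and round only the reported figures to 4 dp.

Δt=0.20550, u=1.23802, d=0.80774, q=0.46456, disc=e^(-rΔt)=0.99243
k=4 terminal: V=max(K-S,0) → 41.1667 16.6289 0.0000 0.0000 0.0000
k=3: j=0 S=57.0274 intr=30.2026 cont=29.5419 V=30.2026[EX]; j=1 S=87.4056 intr=0.0000 cont=8.8363 V=8.8363[hold]; j=2 S=133.9663 intr=0.0000 cont=0.0000 V=0.0000[hold]; j=3 S=205.3296 intr=0.0000 cont=0.0000 V=0.0000[hold]  S*(3)=57.0274
k=2: j=0 S=70.6011 intr=16.6289 cont=20.1231 V=20.1231[hold]; j=1 S=108.2100 intr=0.0000 cont=4.6955 V=4.6955[hold]; j=2 S=165.8531 intr=0.0000 cont=0.0000 V=0.0000[hold]  S*(2)=-
k=1: j=0 S=87.4056 intr=0.0000 cont=12.8579 V=12.8579[hold]; j=1 S=133.9663 intr=0.0000 cont=2.4951 V=2.4951[hold]  S*(1)=-
k=0: j=0 S=108.2100 intr=0.0000 cont=7.9828 V=7.9828[hold]  S*(0)=-

price = 7.9828
boundary = - - - 57.0274
tree:
7.9828
12.8579 2.4951
20.1231 4.6955 0.0000
30.2026 8.8363 0.0000 0.0000
41.1667 16.6289 0.0000 0.0000 0.0000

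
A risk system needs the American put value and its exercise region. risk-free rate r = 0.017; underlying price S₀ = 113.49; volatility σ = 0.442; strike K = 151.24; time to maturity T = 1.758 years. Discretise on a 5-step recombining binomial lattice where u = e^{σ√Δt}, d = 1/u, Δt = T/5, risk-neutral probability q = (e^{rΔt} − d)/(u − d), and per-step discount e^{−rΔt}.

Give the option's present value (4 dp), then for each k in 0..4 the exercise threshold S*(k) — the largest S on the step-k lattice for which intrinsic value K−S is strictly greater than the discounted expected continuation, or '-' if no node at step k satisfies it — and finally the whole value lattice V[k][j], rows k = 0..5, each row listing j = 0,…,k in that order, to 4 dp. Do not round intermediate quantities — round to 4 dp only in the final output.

price = 49.8059
boundary = - - 67.1910 87.3241 113.4900
tree:
49.8059
66.1461 30.1911
84.0490 44.8110 12.4484
99.5403 63.9159 21.6970 1.1347
111.4600 84.0490 37.7500 2.0611 0.0000
120.6316 99.5403 63.9159 3.7438 0.0000 0.0000

Δt=0.35160, u=1.29964, d=0.76944, q=0.44616, disc=e^(-rΔt)=0.99404
k=5 terminal: V=max(K-S,0) → 120.6316 99.5403 63.9159 3.7438 0.0000 0.0000
k=4: j=0 S=39.7800 intr=111.4600 cont=110.5587 V=111.4600[EX]; j=1 S=67.1910 intr=84.0490 cont=83.1477 V=84.0490[EX]; j=2 S=113.4900 intr=37.7500 cont=36.8487 V=37.7500[EX]; j=3 S=191.6921 intr=0.0000 cont=2.0611 V=2.0611[hold]; j=4 S=323.7805 intr=0.0000 cont=0.0000 V=0.0000[hold]  S*(4)=113.4900
k=3: j=0 S=51.6997 intr=99.5403 cont=98.6390 V=99.5403[EX]; j=1 S=87.3241 intr=63.9159 cont=63.0146 V=63.9159[EX]; j=2 S=147.4962 intr=3.7438 cont=21.6970 V=21.6970[hold]; j=3 S=249.1308 intr=0.0000 cont=1.1347 V=1.1347[hold]  S*(3)=87.3241
k=2: j=0 S=67.1910 intr=84.0490 cont=83.1477 V=84.0490[EX]; j=1 S=113.4900 intr=37.7500 cont=44.8110 V=44.8110[hold]; j=2 S=191.6921 intr=0.0000 cont=12.4484 V=12.4484[hold]  S*(2)=67.1910
k=1: j=0 S=87.3241 intr=63.9159 cont=66.1461 V=66.1461[hold]; j=1 S=147.4962 intr=3.7438 cont=30.1911 V=30.1911[hold]  S*(1)=-
k=0: j=0 S=113.4900 intr=37.7500 cont=49.8059 V=49.8059[hold]  S*(0)=-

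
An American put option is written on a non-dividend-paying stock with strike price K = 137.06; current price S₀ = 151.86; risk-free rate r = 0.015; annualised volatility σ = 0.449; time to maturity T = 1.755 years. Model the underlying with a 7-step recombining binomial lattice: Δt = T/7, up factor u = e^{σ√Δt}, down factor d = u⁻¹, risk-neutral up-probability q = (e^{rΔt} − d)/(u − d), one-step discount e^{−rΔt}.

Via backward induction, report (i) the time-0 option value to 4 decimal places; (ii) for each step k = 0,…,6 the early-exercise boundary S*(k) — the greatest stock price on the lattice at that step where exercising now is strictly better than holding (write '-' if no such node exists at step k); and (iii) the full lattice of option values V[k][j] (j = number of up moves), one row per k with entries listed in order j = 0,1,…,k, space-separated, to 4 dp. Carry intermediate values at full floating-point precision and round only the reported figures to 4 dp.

price = 25.9986
boundary = - - - - 61.7860 77.3621 96.8650
tree:
25.9986
35.6336 14.5497
47.4335 21.6439 6.0818
60.9892 31.4164 9.9923 1.3980
75.2740 44.2022 16.1980 2.5622 0.0000
87.7140 59.6979 25.8094 4.6961 0.0000 0.0000
97.6493 75.2740 40.1950 8.6072 0.0000 0.0000 0.0000
105.5843 87.7140 59.6979 15.7756 0.0000 0.0000 0.0000 0.0000

Δt=0.25071, u=1.25210, d=0.79866, q=0.45234, disc=e^(-rΔt)=0.99625
k=7 terminal: V=max(K-S,0) → 105.5843 87.7140 59.6979 15.7756 0.0000 0.0000 0.0000 0.0000
k=6: j=0 S=39.4107 intr=97.6493 cont=97.1349 V=97.6493[EX]; j=1 S=61.7860 intr=75.2740 cont=74.7595 V=75.2740[EX]; j=2 S=96.8650 intr=40.1950 cont=39.6805 V=40.1950[EX]; j=3 S=151.8600 intr=0.0000 cont=8.6072 V=8.6072[hold]; j=4 S=238.0784 intr=0.0000 cont=0.0000 V=0.0000[hold]; j=5 S=373.2472 intr=0.0000 cont=0.0000 V=0.0000[hold]; j=6 S=585.1580 intr=0.0000 cont=0.0000 V=0.0000[hold]  S*(6)=96.8650
k=5: j=0 S=49.3460 intr=87.7140 cont=87.1995 V=87.7140[EX]; j=1 S=77.3621 intr=59.6979 cont=59.1834 V=59.6979[EX]; j=2 S=121.2844 intr=15.7756 cont=25.8094 V=25.8094[hold]; j=3 S=190.1436 intr=0.0000 cont=4.6961 V=4.6961[hold]; j=4 S=298.0975 intr=0.0000 cont=0.0000 V=0.0000[hold]; j=5 S=467.3421 intr=0.0000 cont=0.0000 V=0.0000[hold]  S*(5)=77.3621
k=4: j=0 S=61.7860 intr=75.2740 cont=74.7595 V=75.2740[EX]; j=1 S=96.8650 intr=40.1950 cont=44.2022 V=44.2022[hold]; j=2 S=151.8600 intr=0.0000 cont=16.1980 V=16.1980[hold]; j=3 S=238.0784 intr=0.0000 cont=2.5622 V=2.5622[hold]; j=4 S=373.2472 intr=0.0000 cont=0.0000 V=0.0000[hold]  S*(4)=61.7860
k=3: j=0 S=77.3621 intr=59.6979 cont=60.9892 V=60.9892[hold]; j=1 S=121.2844 intr=15.7756 cont=31.4164 V=31.4164[hold]; j=2 S=190.1436 intr=0.0000 cont=9.9923 V=9.9923[hold]; j=3 S=298.0975 intr=0.0000 cont=1.3980 V=1.3980[hold]  S*(3)=-
k=2: j=0 S=96.8650 intr=40.1950 cont=47.4335 V=47.4335[hold]; j=1 S=151.8600 intr=0.0000 cont=21.6439 V=21.6439[hold]; j=2 S=238.0784 intr=0.0000 cont=6.0818 V=6.0818[hold]  S*(2)=-
k=1: j=0 S=121.2844 intr=15.7756 cont=35.6336 V=35.6336[hold]; j=1 S=190.1436 intr=0.0000 cont=14.5497 V=14.5497[hold]  S*(1)=-
k=0: j=0 S=151.8600 intr=0.0000 cont=25.9986 V=25.9986[hold]  S*(0)=-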